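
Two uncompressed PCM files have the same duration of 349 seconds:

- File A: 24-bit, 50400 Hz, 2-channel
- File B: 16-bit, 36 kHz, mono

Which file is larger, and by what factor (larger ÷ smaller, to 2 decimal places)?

File A: 50,400 × 3 × 2 = 302,400 bytes/s.
File B: 36,000 × 2 × 1 = 72,000 bytes/s.
File A is larger; ratio = 105,537,600 / 25,128,000 = 4.20.

File A, by a factor of 4.20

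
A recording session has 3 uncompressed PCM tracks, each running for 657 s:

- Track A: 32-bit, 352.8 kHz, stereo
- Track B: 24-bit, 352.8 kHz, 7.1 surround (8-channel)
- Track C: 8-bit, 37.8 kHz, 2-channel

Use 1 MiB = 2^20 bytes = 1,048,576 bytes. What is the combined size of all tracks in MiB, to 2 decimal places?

7121.03 MiB

Track A: 352,800 × 657 × 4 × 2 = 1,854,316,800 bytes.
Track B: 352,800 × 657 × 3 × 8 = 5,562,950,400 bytes.
Track C: 37,800 × 657 × 1 × 2 = 49,669,200 bytes.
Total = 7,466,936,400 bytes = 7121.03 MiB.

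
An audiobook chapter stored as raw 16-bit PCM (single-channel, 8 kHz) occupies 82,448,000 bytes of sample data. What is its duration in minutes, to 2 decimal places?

Byte rate = 8,000 × 2 × 1 = 16,000 bytes/s.
Duration = 82,448,000 / 16,000 = 5,153 s.
5,153 s / 60 = 85.88 minutes.

85.88 minutes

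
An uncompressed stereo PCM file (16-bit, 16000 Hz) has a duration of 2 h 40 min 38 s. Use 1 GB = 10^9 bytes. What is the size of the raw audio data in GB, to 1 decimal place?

Duration = 2 h 40 min 38 s = 9,638 s.
Bytes = 16,000 samples/s × 9,638 s × 2 bytes/sample × 2 ch = 616,832,000 bytes.
616,832,000 / 1,000,000,000 = 0.6 GB.

0.6 GB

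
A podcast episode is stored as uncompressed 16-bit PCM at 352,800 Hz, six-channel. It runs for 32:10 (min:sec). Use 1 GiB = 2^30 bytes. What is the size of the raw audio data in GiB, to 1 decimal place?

Duration = 32:10 (min:sec) = 1,930 s.
Bytes = 352,800 samples/s × 1,930 s × 2 bytes/sample × 6 ch = 8,170,848,000 bytes.
8,170,848,000 / 1,073,741,824 = 7.6 GiB.

7.6 GiB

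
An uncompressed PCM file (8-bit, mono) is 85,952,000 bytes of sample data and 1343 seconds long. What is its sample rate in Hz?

Bytes = sample_rate × seconds × bytes_per_sample × channels.
sample_rate = 85,952,000 / (1,343 × 1 × 1) = 85,952,000 / 1,343 = 64,000 Hz.

64,000 Hz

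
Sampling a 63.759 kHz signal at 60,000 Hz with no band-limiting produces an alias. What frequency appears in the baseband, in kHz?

3.759 kHz

Nyquist = 60,000/2 = 30,000 Hz; 63,759 Hz exceeds it.
Alias = |63,759 − 1×60,000| = |63,759 − 60,000| = 3,759 Hz = 3.759 kHz.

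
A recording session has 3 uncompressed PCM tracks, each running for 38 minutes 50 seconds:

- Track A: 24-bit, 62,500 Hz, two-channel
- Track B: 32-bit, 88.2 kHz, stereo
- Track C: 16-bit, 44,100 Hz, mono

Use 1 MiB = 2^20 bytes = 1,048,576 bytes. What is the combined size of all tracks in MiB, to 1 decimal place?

38 minutes 50 seconds = 2,330 s.
Track A: 62,500 × 2,330 × 3 × 2 = 873,750,000 bytes.
Track B: 88,200 × 2,330 × 4 × 2 = 1,644,048,000 bytes.
Track C: 44,100 × 2,330 × 2 × 1 = 205,506,000 bytes.
Total = 2,723,304,000 bytes = 2597.1 MiB.

2597.1 MiB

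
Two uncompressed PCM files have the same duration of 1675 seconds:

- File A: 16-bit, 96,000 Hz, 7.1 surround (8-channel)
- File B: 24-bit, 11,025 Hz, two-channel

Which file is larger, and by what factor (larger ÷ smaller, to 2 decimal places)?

File A: 96,000 × 2 × 8 = 1,536,000 bytes/s.
File B: 11,025 × 3 × 2 = 66,150 bytes/s.
File A is larger; ratio = 2,572,800,000 / 110,801,250 = 23.22.

File A, by a factor of 23.22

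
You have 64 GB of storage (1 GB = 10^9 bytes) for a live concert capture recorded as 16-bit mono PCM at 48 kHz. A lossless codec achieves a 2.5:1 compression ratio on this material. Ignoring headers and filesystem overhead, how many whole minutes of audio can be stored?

Uncompressed byte rate = 48,000 × 2 × 1 = 96,000 bytes/s.
After 2.5:1 compression, effective rate ≈ 38400 bytes/s.
Capacity = 64 × 1,000,000,000 = 64,000,000,000 bytes.
64,000,000,000 / effective rate ≈ 1666666.67 s → 27,777 minutes.

27,777 minutes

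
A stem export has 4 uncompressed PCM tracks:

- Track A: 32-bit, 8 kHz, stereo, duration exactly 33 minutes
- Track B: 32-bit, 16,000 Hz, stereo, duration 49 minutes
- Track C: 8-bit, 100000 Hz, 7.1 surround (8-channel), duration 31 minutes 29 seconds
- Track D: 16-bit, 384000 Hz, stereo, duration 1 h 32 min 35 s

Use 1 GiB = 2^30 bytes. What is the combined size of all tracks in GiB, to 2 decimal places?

Track A: exactly 33 minutes = 1,980 s; 8,000 × 1,980 × 4 × 2 = 126,720,000 bytes.
Track B: 49 minutes = 2,940 s; 16,000 × 2,940 × 4 × 2 = 376,320,000 bytes.
Track C: 31 minutes 29 seconds = 1,889 s; 100,000 × 1,889 × 1 × 8 = 1,511,200,000 bytes.
Track D: 1 h 32 min 35 s = 5,555 s; 384,000 × 5,555 × 2 × 2 = 8,532,480,000 bytes.
Total = 10,546,720,000 bytes = 9.82 GiB.

9.82 GiB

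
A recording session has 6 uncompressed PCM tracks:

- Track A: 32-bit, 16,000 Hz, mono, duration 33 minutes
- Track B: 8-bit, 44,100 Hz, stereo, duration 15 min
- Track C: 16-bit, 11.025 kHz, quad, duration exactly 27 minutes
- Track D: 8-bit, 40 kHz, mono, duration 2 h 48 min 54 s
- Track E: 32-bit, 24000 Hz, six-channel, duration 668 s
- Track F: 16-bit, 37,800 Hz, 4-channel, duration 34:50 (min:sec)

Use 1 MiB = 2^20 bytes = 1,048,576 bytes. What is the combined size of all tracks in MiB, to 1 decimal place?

Track A: 33 minutes = 1,980 s; 16,000 × 1,980 × 4 × 1 = 126,720,000 bytes.
Track B: 15 min = 900 s; 44,100 × 900 × 1 × 2 = 79,380,000 bytes.
Track C: exactly 27 minutes = 1,620 s; 11,025 × 1,620 × 2 × 4 = 142,884,000 bytes.
Track D: 2 h 48 min 54 s = 10,134 s; 40,000 × 10,134 × 1 × 1 = 405,360,000 bytes.
Track E: 24,000 × 668 × 4 × 6 = 384,768,000 bytes.
Track F: 34:50 (min:sec) = 2,090 s; 37,800 × 2,090 × 2 × 4 = 632,016,000 bytes.
Total = 1,771,128,000 bytes = 1689.1 MiB.

1689.1 MiB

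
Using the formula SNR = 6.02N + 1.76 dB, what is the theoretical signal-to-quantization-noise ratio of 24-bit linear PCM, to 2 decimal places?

6.02 × 24 + 1.76 = 146.24 dB.

146.24 dB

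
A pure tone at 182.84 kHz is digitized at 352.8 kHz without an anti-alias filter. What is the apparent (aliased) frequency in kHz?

Nyquist = 352,800/2 = 176,400 Hz; 182,840 Hz exceeds it.
Alias = |182,840 − 1×352,800| = |182,840 − 352,800| = 169,960 Hz = 169.96 kHz.

169.96 kHz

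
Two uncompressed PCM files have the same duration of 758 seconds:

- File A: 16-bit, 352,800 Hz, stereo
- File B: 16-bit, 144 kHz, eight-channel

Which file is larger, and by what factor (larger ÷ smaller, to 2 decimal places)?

File B, by a factor of 1.63

File A: 352,800 × 2 × 2 = 1,411,200 bytes/s.
File B: 144,000 × 2 × 8 = 2,304,000 bytes/s.
File B is larger; ratio = 1,746,432,000 / 1,069,689,600 = 1.63.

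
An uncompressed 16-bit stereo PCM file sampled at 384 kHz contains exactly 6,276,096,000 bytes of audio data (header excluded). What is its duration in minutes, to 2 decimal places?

68.10 minutes

Byte rate = 384,000 × 2 × 2 = 1,536,000 bytes/s.
Duration = 6,276,096,000 / 1,536,000 = 4,086 s.
4,086 s / 60 = 68.10 minutes.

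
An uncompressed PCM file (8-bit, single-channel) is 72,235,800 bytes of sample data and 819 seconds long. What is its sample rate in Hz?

Bytes = sample_rate × seconds × bytes_per_sample × channels.
sample_rate = 72,235,800 / (819 × 1 × 1) = 72,235,800 / 819 = 88,200 Hz.

88,200 Hz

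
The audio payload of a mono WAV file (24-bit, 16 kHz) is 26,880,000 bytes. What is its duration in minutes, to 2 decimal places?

Byte rate = 16,000 × 3 × 1 = 48,000 bytes/s.
Duration = 26,880,000 / 48,000 = 560 s.
560 s / 60 = 9.33 minutes.

9.33 minutes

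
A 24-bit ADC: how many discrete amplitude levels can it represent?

16,777,216 levels

2^24 = 16,777,216.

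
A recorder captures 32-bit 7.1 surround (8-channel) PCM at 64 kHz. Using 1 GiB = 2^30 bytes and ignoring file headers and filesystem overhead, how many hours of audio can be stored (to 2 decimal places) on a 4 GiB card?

0.58 hours

Uncompressed byte rate = 64,000 × 4 × 8 = 2,048,000 bytes/s.
Capacity = 4 × 1,073,741,824 = 4,294,967,296 bytes.
4,294,967,296 / 2,048,000 ≈ 2097.15 s → 0.58 hours.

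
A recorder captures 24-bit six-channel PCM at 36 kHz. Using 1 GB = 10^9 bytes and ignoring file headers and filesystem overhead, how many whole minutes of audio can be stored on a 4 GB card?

102 minutes

Uncompressed byte rate = 36,000 × 3 × 6 = 648,000 bytes/s.
Capacity = 4 × 1,000,000,000 = 4,000,000,000 bytes.
4,000,000,000 / 648,000 ≈ 6172.84 s → 102 minutes.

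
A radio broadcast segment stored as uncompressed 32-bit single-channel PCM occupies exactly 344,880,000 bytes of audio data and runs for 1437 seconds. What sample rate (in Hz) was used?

60,000 Hz

Bytes = sample_rate × seconds × bytes_per_sample × channels.
sample_rate = 344,880,000 / (1,437 × 4 × 1) = 344,880,000 / 5,748 = 60,000 Hz.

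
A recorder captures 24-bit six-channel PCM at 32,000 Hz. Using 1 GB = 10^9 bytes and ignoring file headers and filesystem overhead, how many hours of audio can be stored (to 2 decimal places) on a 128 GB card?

Uncompressed byte rate = 32,000 × 3 × 6 = 576,000 bytes/s.
Capacity = 128 × 1,000,000,000 = 128,000,000,000 bytes.
128,000,000,000 / 576,000 ≈ 222222.22 s → 61.73 hours.

61.73 hours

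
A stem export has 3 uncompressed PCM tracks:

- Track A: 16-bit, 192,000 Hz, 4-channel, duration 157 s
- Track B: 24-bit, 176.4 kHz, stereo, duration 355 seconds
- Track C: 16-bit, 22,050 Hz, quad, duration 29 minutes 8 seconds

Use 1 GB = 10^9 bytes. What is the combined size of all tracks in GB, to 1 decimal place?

0.9 GB

Track A: 192,000 × 157 × 2 × 4 = 241,152,000 bytes.
Track B: 176,400 × 355 × 3 × 2 = 375,732,000 bytes.
Track C: 29 minutes 8 seconds = 1,748 s; 22,050 × 1,748 × 2 × 4 = 308,347,200 bytes.
Total = 925,231,200 bytes = 0.9 GB.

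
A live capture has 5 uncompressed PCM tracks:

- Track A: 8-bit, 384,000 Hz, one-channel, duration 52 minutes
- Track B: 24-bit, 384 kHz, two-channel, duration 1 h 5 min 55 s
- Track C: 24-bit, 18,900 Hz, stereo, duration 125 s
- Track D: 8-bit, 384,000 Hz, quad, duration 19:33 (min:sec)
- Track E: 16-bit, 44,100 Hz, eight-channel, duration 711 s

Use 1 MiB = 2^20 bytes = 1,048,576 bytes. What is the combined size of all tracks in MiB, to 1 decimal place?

12043.0 MiB

Track A: 52 minutes = 3,120 s; 384,000 × 3,120 × 1 × 1 = 1,198,080,000 bytes.
Track B: 1 h 5 min 55 s = 3,955 s; 384,000 × 3,955 × 3 × 2 = 9,112,320,000 bytes.
Track C: 18,900 × 125 × 3 × 2 = 14,175,000 bytes.
Track D: 19:33 (min:sec) = 1,173 s; 384,000 × 1,173 × 1 × 4 = 1,801,728,000 bytes.
Track E: 44,100 × 711 × 2 × 8 = 501,681,600 bytes.
Total = 12,627,984,600 bytes = 12043.0 MiB.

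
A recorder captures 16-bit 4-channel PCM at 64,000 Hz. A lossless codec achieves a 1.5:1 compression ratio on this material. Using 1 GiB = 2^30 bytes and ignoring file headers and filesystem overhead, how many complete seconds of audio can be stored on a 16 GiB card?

Uncompressed byte rate = 64,000 × 2 × 4 = 512,000 bytes/s.
After 1.5:1 compression, effective rate ≈ 341333.33 bytes/s.
Capacity = 16 × 1,073,741,824 = 17,179,869,184 bytes.
17,179,869,184 / effective rate ≈ 50331.65 s → 50,331 seconds.

50,331 seconds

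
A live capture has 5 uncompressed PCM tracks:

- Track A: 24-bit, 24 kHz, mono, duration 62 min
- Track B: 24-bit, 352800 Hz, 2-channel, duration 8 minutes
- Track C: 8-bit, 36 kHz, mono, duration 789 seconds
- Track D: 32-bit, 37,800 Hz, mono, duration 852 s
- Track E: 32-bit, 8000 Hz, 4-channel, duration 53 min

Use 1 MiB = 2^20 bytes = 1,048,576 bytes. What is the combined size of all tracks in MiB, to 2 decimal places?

1762.55 MiB

Track A: 62 min = 3,720 s; 24,000 × 3,720 × 3 × 1 = 267,840,000 bytes.
Track B: 8 minutes = 480 s; 352,800 × 480 × 3 × 2 = 1,016,064,000 bytes.
Track C: 36,000 × 789 × 1 × 1 = 28,404,000 bytes.
Track D: 37,800 × 852 × 4 × 1 = 128,822,400 bytes.
Track E: 53 min = 3,180 s; 8,000 × 3,180 × 4 × 4 = 407,040,000 bytes.
Total = 1,848,170,400 bytes = 1762.55 MiB.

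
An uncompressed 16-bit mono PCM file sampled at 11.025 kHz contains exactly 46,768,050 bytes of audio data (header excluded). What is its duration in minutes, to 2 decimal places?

35.35 minutes

Byte rate = 11,025 × 2 × 1 = 22,050 bytes/s.
Duration = 46,768,050 / 22,050 = 2,121 s.
2,121 s / 60 = 35.35 minutes.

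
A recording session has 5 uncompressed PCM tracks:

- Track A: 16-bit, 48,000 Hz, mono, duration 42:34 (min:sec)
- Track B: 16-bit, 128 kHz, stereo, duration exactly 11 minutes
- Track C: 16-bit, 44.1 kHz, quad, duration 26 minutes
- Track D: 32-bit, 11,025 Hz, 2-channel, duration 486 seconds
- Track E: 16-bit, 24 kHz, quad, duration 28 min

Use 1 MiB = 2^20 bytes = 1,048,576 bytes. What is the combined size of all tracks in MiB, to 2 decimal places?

Track A: 42:34 (min:sec) = 2,554 s; 48,000 × 2,554 × 2 × 1 = 245,184,000 bytes.
Track B: exactly 11 minutes = 660 s; 128,000 × 660 × 2 × 2 = 337,920,000 bytes.
Track C: 26 minutes = 1,560 s; 44,100 × 1,560 × 2 × 4 = 550,368,000 bytes.
Track D: 11,025 × 486 × 4 × 2 = 42,865,200 bytes.
Track E: 28 min = 1,680 s; 24,000 × 1,680 × 2 × 4 = 322,560,000 bytes.
Total = 1,498,897,200 bytes = 1429.46 MiB.

1429.46 MiB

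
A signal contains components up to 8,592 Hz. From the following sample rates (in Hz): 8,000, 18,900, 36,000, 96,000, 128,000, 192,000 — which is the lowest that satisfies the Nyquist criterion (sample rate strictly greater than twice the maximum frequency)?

Need sample rate > 2 × 8,592 = 17,184 Hz.
Lowest listed rate above 17,184 Hz is 18,900 Hz.

18,900 Hz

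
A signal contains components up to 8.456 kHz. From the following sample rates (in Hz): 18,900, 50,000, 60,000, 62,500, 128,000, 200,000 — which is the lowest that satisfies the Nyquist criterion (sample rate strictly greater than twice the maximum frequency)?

Need sample rate > 2 × 8,456 = 16,912 Hz.
Lowest listed rate above 16,912 Hz is 18,900 Hz.

18,900 Hz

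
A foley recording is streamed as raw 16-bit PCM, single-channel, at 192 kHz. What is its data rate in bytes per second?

384,000 bytes/s

Bit rate = 192,000 × 16 × 1 = 3,072,000 bits/s.
3,072,000 / 8 = 384,000 bytes/s.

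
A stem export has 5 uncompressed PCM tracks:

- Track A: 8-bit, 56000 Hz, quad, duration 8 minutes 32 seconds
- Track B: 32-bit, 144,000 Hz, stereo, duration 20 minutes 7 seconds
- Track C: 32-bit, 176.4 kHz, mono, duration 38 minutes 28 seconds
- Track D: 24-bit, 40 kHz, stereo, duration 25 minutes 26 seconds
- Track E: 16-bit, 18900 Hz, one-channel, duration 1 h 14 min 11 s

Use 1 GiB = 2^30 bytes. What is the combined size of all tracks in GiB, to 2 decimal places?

Track A: 8 minutes 32 seconds = 512 s; 56,000 × 512 × 1 × 4 = 114,688,000 bytes.
Track B: 20 minutes 7 seconds = 1,207 s; 144,000 × 1,207 × 4 × 2 = 1,390,464,000 bytes.
Track C: 38 minutes 28 seconds = 2,308 s; 176,400 × 2,308 × 4 × 1 = 1,628,524,800 bytes.
Track D: 25 minutes 26 seconds = 1,526 s; 40,000 × 1,526 × 3 × 2 = 366,240,000 bytes.
Track E: 1 h 14 min 11 s = 4,451 s; 18,900 × 4,451 × 2 × 1 = 168,247,800 bytes.
Total = 3,668,164,600 bytes = 3.42 GiB.

3.42 GiB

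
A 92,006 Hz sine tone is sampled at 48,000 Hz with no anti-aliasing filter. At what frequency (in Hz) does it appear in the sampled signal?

3,994 Hz

Nyquist = 48,000/2 = 24,000 Hz; 92,006 Hz exceeds it.
Alias = |92,006 − 2×48,000| = |92,006 − 96,000| = 3,994 Hz.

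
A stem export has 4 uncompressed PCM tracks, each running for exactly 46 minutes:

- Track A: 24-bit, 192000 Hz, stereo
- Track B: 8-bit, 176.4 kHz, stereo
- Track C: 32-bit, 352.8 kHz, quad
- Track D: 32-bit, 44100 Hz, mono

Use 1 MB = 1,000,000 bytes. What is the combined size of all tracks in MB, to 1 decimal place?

exactly 46 minutes = 2,760 s.
Track A: 192,000 × 2,760 × 3 × 2 = 3,179,520,000 bytes.
Track B: 176,400 × 2,760 × 1 × 2 = 973,728,000 bytes.
Track C: 352,800 × 2,760 × 4 × 4 = 15,579,648,000 bytes.
Track D: 44,100 × 2,760 × 4 × 1 = 486,864,000 bytes.
Total = 20,219,760,000 bytes = 20219.8 MB.

20219.8 MB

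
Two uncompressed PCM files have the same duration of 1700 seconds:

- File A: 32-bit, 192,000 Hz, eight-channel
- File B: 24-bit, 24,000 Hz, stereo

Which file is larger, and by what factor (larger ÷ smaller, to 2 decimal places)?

File A, by a factor of 42.67

File A: 192,000 × 4 × 8 = 6,144,000 bytes/s.
File B: 24,000 × 3 × 2 = 144,000 bytes/s.
File A is larger; ratio = 10,444,800,000 / 244,800,000 = 42.67.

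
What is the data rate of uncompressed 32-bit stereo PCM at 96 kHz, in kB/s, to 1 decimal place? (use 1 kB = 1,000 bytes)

Bit rate = 96,000 × 32 × 2 = 6,144,000 bits/s.
6,144,000 / 8 = 768,000 B/s = 768.0 kB/s.

768.0 kB/s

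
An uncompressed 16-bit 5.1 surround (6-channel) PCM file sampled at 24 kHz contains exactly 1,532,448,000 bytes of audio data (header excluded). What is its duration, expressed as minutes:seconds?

88:41

Byte rate = 24,000 × 2 × 6 = 288,000 bytes/s.
Duration = 1,532,448,000 / 288,000 = 5,321 s.
5,321 s = 88:41.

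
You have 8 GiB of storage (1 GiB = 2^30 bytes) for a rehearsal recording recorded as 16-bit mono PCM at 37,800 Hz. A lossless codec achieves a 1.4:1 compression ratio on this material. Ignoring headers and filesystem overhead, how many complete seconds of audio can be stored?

159,072 seconds

Uncompressed byte rate = 37,800 × 2 × 1 = 75,600 bytes/s.
After 1.4:1 compression, effective rate ≈ 54000 bytes/s.
Capacity = 8 × 1,073,741,824 = 8,589,934,592 bytes.
8,589,934,592 / effective rate ≈ 159072.86 s → 159,072 seconds.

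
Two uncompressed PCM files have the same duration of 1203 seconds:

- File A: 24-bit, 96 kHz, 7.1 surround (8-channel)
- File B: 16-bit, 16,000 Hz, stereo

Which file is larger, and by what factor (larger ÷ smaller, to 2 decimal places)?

File A, by a factor of 36.00

File A: 96,000 × 3 × 8 = 2,304,000 bytes/s.
File B: 16,000 × 2 × 2 = 64,000 bytes/s.
File A is larger; ratio = 2,771,712,000 / 76,992,000 = 36.00.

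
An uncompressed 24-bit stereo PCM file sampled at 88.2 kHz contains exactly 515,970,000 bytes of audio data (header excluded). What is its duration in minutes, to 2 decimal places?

16.25 minutes

Byte rate = 88,200 × 3 × 2 = 529,200 bytes/s.
Duration = 515,970,000 / 529,200 = 975 s.
975 s / 60 = 16.25 minutes.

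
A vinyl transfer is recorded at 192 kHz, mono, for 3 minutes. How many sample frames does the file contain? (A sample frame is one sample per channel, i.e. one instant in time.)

34,560,000 sample frames

3 minutes = 180 s.
192,000 samples/s × 180 s = 34,560,000 frames.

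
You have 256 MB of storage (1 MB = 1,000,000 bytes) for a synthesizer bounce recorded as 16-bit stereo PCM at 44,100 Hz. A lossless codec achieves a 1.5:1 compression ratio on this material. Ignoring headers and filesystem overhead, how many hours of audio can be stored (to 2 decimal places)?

Uncompressed byte rate = 44,100 × 2 × 2 = 176,400 bytes/s.
After 1.5:1 compression, effective rate ≈ 117600 bytes/s.
Capacity = 256 × 1,000,000 = 256,000,000 bytes.
256,000,000 / effective rate ≈ 2176.87 s → 0.60 hours.

0.60 hours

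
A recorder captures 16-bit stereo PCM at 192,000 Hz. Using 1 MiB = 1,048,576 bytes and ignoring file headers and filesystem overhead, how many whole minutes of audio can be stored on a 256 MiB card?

Uncompressed byte rate = 192,000 × 2 × 2 = 768,000 bytes/s.
Capacity = 256 × 1,048,576 = 268,435,456 bytes.
268,435,456 / 768,000 ≈ 349.53 s → 5 minutes.

5 minutes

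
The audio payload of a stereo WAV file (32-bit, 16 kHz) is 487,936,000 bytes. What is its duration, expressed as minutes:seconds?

63:32

Byte rate = 16,000 × 4 × 2 = 128,000 bytes/s.
Duration = 487,936,000 / 128,000 = 3,812 s.
3,812 s = 63:32.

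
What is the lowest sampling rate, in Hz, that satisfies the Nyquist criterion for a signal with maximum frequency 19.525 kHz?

39,050 Hz

Minimum sample rate = 2 × 19,525 Hz = 39,050 Hz.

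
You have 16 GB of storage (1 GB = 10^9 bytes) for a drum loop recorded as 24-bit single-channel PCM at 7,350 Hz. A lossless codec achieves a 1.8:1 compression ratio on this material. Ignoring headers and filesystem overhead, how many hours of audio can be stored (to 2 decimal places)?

362.81 hours

Uncompressed byte rate = 7,350 × 3 × 1 = 22,050 bytes/s.
After 1.8:1 compression, effective rate ≈ 12250 bytes/s.
Capacity = 16 × 1,000,000,000 = 16,000,000,000 bytes.
16,000,000,000 / effective rate ≈ 1306122.45 s → 362.81 hours.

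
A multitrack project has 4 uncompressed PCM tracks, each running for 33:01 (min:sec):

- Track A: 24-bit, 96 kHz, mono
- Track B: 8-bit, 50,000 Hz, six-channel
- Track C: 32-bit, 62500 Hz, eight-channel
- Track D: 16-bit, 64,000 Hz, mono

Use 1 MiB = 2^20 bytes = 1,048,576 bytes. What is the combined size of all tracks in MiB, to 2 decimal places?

5131.15 MiB

33:01 (min:sec) = 1,981 s.
Track A: 96,000 × 1,981 × 3 × 1 = 570,528,000 bytes.
Track B: 50,000 × 1,981 × 1 × 6 = 594,300,000 bytes.
Track C: 62,500 × 1,981 × 4 × 8 = 3,962,000,000 bytes.
Track D: 64,000 × 1,981 × 2 × 1 = 253,568,000 bytes.
Total = 5,380,396,000 bytes = 5131.15 MiB.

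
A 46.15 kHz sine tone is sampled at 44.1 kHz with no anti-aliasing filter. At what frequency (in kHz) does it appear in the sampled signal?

Nyquist = 44,100/2 = 22,050 Hz; 46,150 Hz exceeds it.
Alias = |46,150 − 1×44,100| = |46,150 − 44,100| = 2,050 Hz = 2.05 kHz.

2.05 kHz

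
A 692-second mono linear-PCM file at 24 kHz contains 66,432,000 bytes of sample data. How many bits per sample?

Bytes per sample = 66,432,000 / (24,000 × 692 × 1) = 66,432,000 / 16,608,000 = 4.
Bit depth = 4 × 8 = 32 bits.

32 bits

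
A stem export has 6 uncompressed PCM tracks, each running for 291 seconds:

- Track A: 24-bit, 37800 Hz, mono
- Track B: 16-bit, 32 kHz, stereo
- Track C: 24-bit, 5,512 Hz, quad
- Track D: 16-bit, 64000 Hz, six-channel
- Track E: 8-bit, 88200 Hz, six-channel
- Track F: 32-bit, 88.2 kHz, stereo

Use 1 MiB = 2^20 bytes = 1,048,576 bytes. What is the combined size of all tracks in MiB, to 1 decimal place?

Track A: 37,800 × 291 × 3 × 1 = 32,999,400 bytes.
Track B: 32,000 × 291 × 2 × 2 = 37,248,000 bytes.
Track C: 5,512 × 291 × 3 × 4 = 19,247,904 bytes.
Track D: 64,000 × 291 × 2 × 6 = 223,488,000 bytes.
Track E: 88,200 × 291 × 1 × 6 = 153,997,200 bytes.
Track F: 88,200 × 291 × 4 × 2 = 205,329,600 bytes.
Total = 672,310,104 bytes = 641.2 MiB.

641.2 MiB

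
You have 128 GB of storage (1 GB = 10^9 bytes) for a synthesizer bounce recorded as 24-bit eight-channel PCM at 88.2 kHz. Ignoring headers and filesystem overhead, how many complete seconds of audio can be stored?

60,468 seconds

Uncompressed byte rate = 88,200 × 3 × 8 = 2,116,800 bytes/s.
Capacity = 128 × 1,000,000,000 = 128,000,000,000 bytes.
128,000,000,000 / 2,116,800 ≈ 60468.63 s → 60,468 seconds.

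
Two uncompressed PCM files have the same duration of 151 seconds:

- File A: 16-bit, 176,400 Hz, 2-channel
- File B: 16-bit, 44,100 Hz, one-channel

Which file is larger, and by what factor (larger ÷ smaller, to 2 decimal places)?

File A: 176,400 × 2 × 2 = 705,600 bytes/s.
File B: 44,100 × 2 × 1 = 88,200 bytes/s.
File A is larger; ratio = 106,545,600 / 13,318,200 = 8.00.

File A, by a factor of 8.00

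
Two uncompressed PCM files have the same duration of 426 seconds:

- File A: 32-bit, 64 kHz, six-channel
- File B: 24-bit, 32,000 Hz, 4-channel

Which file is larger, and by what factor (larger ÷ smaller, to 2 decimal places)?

File A: 64,000 × 4 × 6 = 1,536,000 bytes/s.
File B: 32,000 × 3 × 4 = 384,000 bytes/s.
File A is larger; ratio = 654,336,000 / 163,584,000 = 4.00.

File A, by a factor of 4.00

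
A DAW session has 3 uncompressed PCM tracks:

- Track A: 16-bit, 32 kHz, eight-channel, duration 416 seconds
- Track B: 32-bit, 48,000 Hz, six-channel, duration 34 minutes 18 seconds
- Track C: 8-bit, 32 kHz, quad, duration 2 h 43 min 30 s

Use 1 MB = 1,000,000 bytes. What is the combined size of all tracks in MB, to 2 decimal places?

3839.49 MB

Track A: 32,000 × 416 × 2 × 8 = 212,992,000 bytes.
Track B: 34 minutes 18 seconds = 2,058 s; 48,000 × 2,058 × 4 × 6 = 2,370,816,000 bytes.
Track C: 2 h 43 min 30 s = 9,810 s; 32,000 × 9,810 × 1 × 4 = 1,255,680,000 bytes.
Total = 3,839,488,000 bytes = 3839.49 MB.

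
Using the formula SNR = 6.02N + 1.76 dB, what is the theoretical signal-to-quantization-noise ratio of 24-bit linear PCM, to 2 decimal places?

6.02 × 24 + 1.76 = 146.24 dB.

146.24 dB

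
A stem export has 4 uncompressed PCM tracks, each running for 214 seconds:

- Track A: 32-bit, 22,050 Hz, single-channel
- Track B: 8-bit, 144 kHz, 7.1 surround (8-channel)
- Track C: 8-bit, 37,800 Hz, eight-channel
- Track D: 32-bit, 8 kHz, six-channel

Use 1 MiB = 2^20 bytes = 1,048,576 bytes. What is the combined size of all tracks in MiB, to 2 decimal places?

354.01 MiB

Track A: 22,050 × 214 × 4 × 1 = 18,874,800 bytes.
Track B: 144,000 × 214 × 1 × 8 = 246,528,000 bytes.
Track C: 37,800 × 214 × 1 × 8 = 64,713,600 bytes.
Track D: 8,000 × 214 × 4 × 6 = 41,088,000 bytes.
Total = 371,204,400 bytes = 354.01 MiB.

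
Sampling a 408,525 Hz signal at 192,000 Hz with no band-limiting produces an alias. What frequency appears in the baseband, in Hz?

Nyquist = 192,000/2 = 96,000 Hz; 408,525 Hz exceeds it.
Alias = |408,525 − 2×192,000| = |408,525 − 384,000| = 24,525 Hz.

24,525 Hz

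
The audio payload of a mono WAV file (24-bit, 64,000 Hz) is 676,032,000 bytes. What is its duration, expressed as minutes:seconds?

58:41

Byte rate = 64,000 × 3 × 1 = 192,000 bytes/s.
Duration = 676,032,000 / 192,000 = 3,521 s.
3,521 s = 58:41.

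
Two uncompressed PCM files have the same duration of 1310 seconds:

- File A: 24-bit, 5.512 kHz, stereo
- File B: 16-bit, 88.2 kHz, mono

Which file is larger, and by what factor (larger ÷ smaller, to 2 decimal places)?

File A: 5,512 × 3 × 2 = 33,072 bytes/s.
File B: 88,200 × 2 × 1 = 176,400 bytes/s.
File B is larger; ratio = 231,084,000 / 43,324,320 = 5.33.

File B, by a factor of 5.33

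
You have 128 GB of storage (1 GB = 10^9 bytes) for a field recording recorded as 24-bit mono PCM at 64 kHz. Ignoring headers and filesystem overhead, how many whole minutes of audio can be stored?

11,111 minutes

Uncompressed byte rate = 64,000 × 3 × 1 = 192,000 bytes/s.
Capacity = 128 × 1,000,000,000 = 128,000,000,000 bytes.
128,000,000,000 / 192,000 ≈ 666666.67 s → 11,111 minutes.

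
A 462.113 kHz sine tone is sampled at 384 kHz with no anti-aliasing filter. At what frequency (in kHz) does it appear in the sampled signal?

Nyquist = 384,000/2 = 192,000 Hz; 462,113 Hz exceeds it.
Alias = |462,113 − 1×384,000| = |462,113 − 384,000| = 78,113 Hz = 78.113 kHz.

78.113 kHz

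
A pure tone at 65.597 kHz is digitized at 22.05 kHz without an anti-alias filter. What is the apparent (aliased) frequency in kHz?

Nyquist = 22,050/2 = 11,025 Hz; 65,597 Hz exceeds it.
Alias = |65,597 − 3×22,050| = |65,597 − 66,150| = 553 Hz = 0.553 kHz.

0.553 kHz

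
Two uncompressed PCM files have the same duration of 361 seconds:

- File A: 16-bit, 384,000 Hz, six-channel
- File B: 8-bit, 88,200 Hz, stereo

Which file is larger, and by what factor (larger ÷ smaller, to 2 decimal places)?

File A: 384,000 × 2 × 6 = 4,608,000 bytes/s.
File B: 88,200 × 1 × 2 = 176,400 bytes/s.
File A is larger; ratio = 1,663,488,000 / 63,680,400 = 26.12.

File A, by a factor of 26.12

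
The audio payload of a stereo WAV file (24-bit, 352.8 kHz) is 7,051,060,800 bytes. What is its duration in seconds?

Byte rate = 352,800 × 3 × 2 = 2,116,800 bytes/s.
Duration = 7,051,060,800 / 2,116,800 = 3,331 s.

3,331 seconds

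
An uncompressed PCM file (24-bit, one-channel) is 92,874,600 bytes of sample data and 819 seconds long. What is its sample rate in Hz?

Bytes = sample_rate × seconds × bytes_per_sample × channels.
sample_rate = 92,874,600 / (819 × 3 × 1) = 92,874,600 / 2,457 = 37,800 Hz.

37,800 Hz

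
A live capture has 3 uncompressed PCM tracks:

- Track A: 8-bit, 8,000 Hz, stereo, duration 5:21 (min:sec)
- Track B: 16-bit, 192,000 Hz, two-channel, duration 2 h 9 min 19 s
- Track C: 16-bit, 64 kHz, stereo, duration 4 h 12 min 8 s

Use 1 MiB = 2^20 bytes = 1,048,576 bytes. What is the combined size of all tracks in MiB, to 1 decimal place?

9381.1 MiB

Track A: 5:21 (min:sec) = 321 s; 8,000 × 321 × 1 × 2 = 5,136,000 bytes.
Track B: 2 h 9 min 19 s = 7,759 s; 192,000 × 7,759 × 2 × 2 = 5,958,912,000 bytes.
Track C: 4 h 12 min 8 s = 15,128 s; 64,000 × 15,128 × 2 × 2 = 3,872,768,000 bytes.
Total = 9,836,816,000 bytes = 9381.1 MiB.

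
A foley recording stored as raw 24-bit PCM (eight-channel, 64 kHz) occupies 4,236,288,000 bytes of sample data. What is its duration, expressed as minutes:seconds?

45:58

Byte rate = 64,000 × 3 × 8 = 1,536,000 bytes/s.
Duration = 4,236,288,000 / 1,536,000 = 2,758 s.
2,758 s = 45:58.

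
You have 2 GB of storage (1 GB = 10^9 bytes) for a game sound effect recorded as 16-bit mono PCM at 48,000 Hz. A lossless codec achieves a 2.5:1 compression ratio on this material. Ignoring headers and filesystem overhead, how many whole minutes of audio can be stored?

Uncompressed byte rate = 48,000 × 2 × 1 = 96,000 bytes/s.
After 2.5:1 compression, effective rate ≈ 38400 bytes/s.
Capacity = 2 × 1,000,000,000 = 2,000,000,000 bytes.
2,000,000,000 / effective rate ≈ 52083.33 s → 868 minutes.

868 minutes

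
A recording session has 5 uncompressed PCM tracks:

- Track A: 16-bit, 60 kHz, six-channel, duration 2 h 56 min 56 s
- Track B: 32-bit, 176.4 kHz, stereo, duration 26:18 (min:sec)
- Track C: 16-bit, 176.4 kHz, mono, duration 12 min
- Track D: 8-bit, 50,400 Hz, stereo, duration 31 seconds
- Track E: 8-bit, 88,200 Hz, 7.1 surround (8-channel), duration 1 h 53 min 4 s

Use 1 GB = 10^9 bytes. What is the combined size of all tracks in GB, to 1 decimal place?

14.9 GB

Track A: 2 h 56 min 56 s = 10,616 s; 60,000 × 10,616 × 2 × 6 = 7,643,520,000 bytes.
Track B: 26:18 (min:sec) = 1,578 s; 176,400 × 1,578 × 4 × 2 = 2,226,873,600 bytes.
Track C: 12 min = 720 s; 176,400 × 720 × 2 × 1 = 254,016,000 bytes.
Track D: 50,400 × 31 × 1 × 2 = 3,124,800 bytes.
Track E: 1 h 53 min 4 s = 6,784 s; 88,200 × 6,784 × 1 × 8 = 4,786,790,400 bytes.
Total = 14,914,324,800 bytes = 14.9 GB.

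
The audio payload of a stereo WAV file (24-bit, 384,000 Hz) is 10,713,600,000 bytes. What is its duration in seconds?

4,650 seconds

Byte rate = 384,000 × 3 × 2 = 2,304,000 bytes/s.
Duration = 10,713,600,000 / 2,304,000 = 4,650 s.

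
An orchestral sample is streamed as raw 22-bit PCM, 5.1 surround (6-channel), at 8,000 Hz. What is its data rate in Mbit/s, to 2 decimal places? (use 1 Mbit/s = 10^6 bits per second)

1.06 Mbit/s

Bit rate = 8,000 × 22 × 6 = 1,056,000 bits/s.
= 1.06 Mbit/s.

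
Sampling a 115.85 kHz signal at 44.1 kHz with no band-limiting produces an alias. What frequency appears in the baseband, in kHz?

Nyquist = 44,100/2 = 22,050 Hz; 115,850 Hz exceeds it.
Alias = |115,850 − 3×44,100| = |115,850 − 132,300| = 16,450 Hz = 16.45 kHz.

16.45 kHz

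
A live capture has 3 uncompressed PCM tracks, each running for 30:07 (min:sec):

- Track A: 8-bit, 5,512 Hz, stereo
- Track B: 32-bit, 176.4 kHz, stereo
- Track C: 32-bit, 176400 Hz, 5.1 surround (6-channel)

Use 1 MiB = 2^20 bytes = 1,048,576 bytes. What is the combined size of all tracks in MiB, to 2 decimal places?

30:07 (min:sec) = 1,807 s.
Track A: 5,512 × 1,807 × 1 × 2 = 19,920,368 bytes.
Track B: 176,400 × 1,807 × 4 × 2 = 2,550,038,400 bytes.
Track C: 176,400 × 1,807 × 4 × 6 = 7,650,115,200 bytes.
Total = 10,220,073,968 bytes = 9746.62 MiB.

9746.62 MiB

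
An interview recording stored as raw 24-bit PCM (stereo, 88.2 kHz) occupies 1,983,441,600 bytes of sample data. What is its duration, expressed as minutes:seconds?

Byte rate = 88,200 × 3 × 2 = 529,200 bytes/s.
Duration = 1,983,441,600 / 529,200 = 3,748 s.
3,748 s = 62:28.

62:28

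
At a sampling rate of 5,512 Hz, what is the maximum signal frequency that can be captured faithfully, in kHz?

2.756 kHz

Nyquist frequency = sample rate / 2 = 5,512 / 2 = 2.756 kHz.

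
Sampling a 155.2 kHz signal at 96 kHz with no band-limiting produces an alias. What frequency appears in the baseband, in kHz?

Nyquist = 96,000/2 = 48,000 Hz; 155,200 Hz exceeds it.
Alias = |155,200 − 2×96,000| = |155,200 − 192,000| = 36,800 Hz = 36.8 kHz.

36.8 kHz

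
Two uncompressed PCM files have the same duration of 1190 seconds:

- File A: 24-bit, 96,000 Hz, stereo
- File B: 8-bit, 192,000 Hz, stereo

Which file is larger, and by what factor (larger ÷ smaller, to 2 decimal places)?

File A, by a factor of 1.50

File A: 96,000 × 3 × 2 = 576,000 bytes/s.
File B: 192,000 × 1 × 2 = 384,000 bytes/s.
File A is larger; ratio = 685,440,000 / 456,960,000 = 1.50.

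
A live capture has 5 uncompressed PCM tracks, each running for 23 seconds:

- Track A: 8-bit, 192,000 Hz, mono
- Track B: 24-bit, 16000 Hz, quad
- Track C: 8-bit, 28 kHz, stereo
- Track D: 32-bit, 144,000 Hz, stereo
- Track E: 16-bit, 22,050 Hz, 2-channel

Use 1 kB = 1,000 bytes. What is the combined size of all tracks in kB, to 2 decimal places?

Track A: 192,000 × 23 × 1 × 1 = 4,416,000 bytes.
Track B: 16,000 × 23 × 3 × 4 = 4,416,000 bytes.
Track C: 28,000 × 23 × 1 × 2 = 1,288,000 bytes.
Track D: 144,000 × 23 × 4 × 2 = 26,496,000 bytes.
Track E: 22,050 × 23 × 2 × 2 = 2,028,600 bytes.
Total = 38,644,600 bytes = 38644.60 kB.

38644.60 kB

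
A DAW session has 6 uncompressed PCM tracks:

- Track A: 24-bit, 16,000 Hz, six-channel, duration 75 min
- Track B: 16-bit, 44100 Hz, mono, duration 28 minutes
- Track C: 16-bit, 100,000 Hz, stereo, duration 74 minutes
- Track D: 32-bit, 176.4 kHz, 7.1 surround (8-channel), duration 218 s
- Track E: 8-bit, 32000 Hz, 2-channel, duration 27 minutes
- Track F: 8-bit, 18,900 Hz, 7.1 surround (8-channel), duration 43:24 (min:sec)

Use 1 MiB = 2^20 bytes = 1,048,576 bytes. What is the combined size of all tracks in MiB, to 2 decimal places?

4718.92 MiB

Track A: 75 min = 4,500 s; 16,000 × 4,500 × 3 × 6 = 1,296,000,000 bytes.
Track B: 28 minutes = 1,680 s; 44,100 × 1,680 × 2 × 1 = 148,176,000 bytes.
Track C: 74 minutes = 4,440 s; 100,000 × 4,440 × 2 × 2 = 1,776,000,000 bytes.
Track D: 176,400 × 218 × 4 × 8 = 1,230,566,400 bytes.
Track E: 27 minutes = 1,620 s; 32,000 × 1,620 × 1 × 2 = 103,680,000 bytes.
Track F: 43:24 (min:sec) = 2,604 s; 18,900 × 2,604 × 1 × 8 = 393,724,800 bytes.
Total = 4,948,147,200 bytes = 4718.92 MiB.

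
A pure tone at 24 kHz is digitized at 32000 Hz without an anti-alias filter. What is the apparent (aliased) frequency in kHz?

Nyquist = 32,000/2 = 16,000 Hz; 24,000 Hz exceeds it.
Alias = |24,000 − 1×32,000| = |24,000 − 32,000| = 8,000 Hz = 8 kHz.

8 kHz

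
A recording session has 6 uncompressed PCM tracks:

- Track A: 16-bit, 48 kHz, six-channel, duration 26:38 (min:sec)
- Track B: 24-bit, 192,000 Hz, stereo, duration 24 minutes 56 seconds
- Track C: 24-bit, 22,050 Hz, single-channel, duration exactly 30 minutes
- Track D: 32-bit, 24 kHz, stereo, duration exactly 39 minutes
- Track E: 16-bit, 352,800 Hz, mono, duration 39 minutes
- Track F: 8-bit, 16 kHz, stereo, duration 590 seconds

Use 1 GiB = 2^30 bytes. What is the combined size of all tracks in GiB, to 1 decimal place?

4.5 GiB

Track A: 26:38 (min:sec) = 1,598 s; 48,000 × 1,598 × 2 × 6 = 920,448,000 bytes.
Track B: 24 minutes 56 seconds = 1,496 s; 192,000 × 1,496 × 3 × 2 = 1,723,392,000 bytes.
Track C: exactly 30 minutes = 1,800 s; 22,050 × 1,800 × 3 × 1 = 119,070,000 bytes.
Track D: exactly 39 minutes = 2,340 s; 24,000 × 2,340 × 4 × 2 = 449,280,000 bytes.
Track E: 39 minutes = 2,340 s; 352,800 × 2,340 × 2 × 1 = 1,651,104,000 bytes.
Track F: 16,000 × 590 × 1 × 2 = 18,880,000 bytes.
Total = 4,882,174,000 bytes = 4.5 GiB.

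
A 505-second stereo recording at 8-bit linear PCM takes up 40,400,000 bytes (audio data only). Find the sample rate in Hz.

40,000 Hz

Bytes = sample_rate × seconds × bytes_per_sample × channels.
sample_rate = 40,400,000 / (505 × 1 × 2) = 40,400,000 / 1,010 = 40,000 Hz.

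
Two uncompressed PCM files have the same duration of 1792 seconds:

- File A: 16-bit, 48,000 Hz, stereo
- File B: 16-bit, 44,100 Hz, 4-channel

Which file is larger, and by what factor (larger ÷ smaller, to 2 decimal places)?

File A: 48,000 × 2 × 2 = 192,000 bytes/s.
File B: 44,100 × 2 × 4 = 352,800 bytes/s.
File B is larger; ratio = 632,217,600 / 344,064,000 = 1.84.

File B, by a factor of 1.84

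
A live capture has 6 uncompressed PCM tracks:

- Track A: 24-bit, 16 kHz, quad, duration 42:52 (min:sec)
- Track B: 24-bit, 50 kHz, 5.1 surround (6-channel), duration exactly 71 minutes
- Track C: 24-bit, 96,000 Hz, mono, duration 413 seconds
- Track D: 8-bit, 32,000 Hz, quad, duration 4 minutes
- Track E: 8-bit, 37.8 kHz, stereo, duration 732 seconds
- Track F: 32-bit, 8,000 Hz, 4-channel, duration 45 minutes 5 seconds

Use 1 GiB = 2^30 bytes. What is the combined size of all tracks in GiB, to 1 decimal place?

4.5 GiB

Track A: 42:52 (min:sec) = 2,572 s; 16,000 × 2,572 × 3 × 4 = 493,824,000 bytes.
Track B: exactly 71 minutes = 4,260 s; 50,000 × 4,260 × 3 × 6 = 3,834,000,000 bytes.
Track C: 96,000 × 413 × 3 × 1 = 118,944,000 bytes.
Track D: 4 minutes = 240 s; 32,000 × 240 × 1 × 4 = 30,720,000 bytes.
Track E: 37,800 × 732 × 1 × 2 = 55,339,200 bytes.
Track F: 45 minutes 5 seconds = 2,705 s; 8,000 × 2,705 × 4 × 4 = 346,240,000 bytes.
Total = 4,879,067,200 bytes = 4.5 GiB.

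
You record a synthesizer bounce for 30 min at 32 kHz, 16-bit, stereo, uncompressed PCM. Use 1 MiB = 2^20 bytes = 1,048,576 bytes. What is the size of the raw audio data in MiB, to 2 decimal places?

Duration = 30 min = 1,800 s.
Bytes = 32,000 samples/s × 1,800 s × 2 bytes/sample × 2 ch = 230,400,000 bytes.
230,400,000 / 1,048,576 = 219.73 MiB.

219.73 MiB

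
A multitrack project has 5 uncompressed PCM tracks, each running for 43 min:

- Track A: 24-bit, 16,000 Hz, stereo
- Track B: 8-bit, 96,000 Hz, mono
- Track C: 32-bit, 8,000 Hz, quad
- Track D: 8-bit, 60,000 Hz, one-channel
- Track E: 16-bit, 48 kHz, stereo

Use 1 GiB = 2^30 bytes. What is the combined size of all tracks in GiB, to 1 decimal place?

1.4 GiB

43 min = 2,580 s.
Track A: 16,000 × 2,580 × 3 × 2 = 247,680,000 bytes.
Track B: 96,000 × 2,580 × 1 × 1 = 247,680,000 bytes.
Track C: 8,000 × 2,580 × 4 × 4 = 330,240,000 bytes.
Track D: 60,000 × 2,580 × 1 × 1 = 154,800,000 bytes.
Track E: 48,000 × 2,580 × 2 × 2 = 495,360,000 bytes.
Total = 1,475,760,000 bytes = 1.4 GiB.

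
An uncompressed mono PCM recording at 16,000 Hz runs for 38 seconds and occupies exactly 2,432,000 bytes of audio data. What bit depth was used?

Bytes per sample = 2,432,000 / (16,000 × 38 × 1) = 2,432,000 / 608,000 = 4.
Bit depth = 4 × 8 = 32 bits.

32 bits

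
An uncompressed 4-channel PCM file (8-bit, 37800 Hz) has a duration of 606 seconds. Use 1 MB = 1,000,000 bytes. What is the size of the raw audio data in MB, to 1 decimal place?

91.6 MB

Bytes = 37,800 samples/s × 606 s × 1 bytes/sample × 4 ch = 91,627,200 bytes.
91,627,200 / 1,000,000 = 91.6 MB.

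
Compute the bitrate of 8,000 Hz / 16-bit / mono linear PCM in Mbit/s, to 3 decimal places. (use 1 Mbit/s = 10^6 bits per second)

Bit rate = 8,000 × 16 × 1 = 128,000 bits/s.
= 0.128 Mbit/s.

0.128 Mbit/s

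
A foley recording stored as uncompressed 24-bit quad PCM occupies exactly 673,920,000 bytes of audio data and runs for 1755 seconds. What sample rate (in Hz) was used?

Bytes = sample_rate × seconds × bytes_per_sample × channels.
sample_rate = 673,920,000 / (1,755 × 3 × 4) = 673,920,000 / 21,060 = 32,000 Hz.

32,000 Hz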